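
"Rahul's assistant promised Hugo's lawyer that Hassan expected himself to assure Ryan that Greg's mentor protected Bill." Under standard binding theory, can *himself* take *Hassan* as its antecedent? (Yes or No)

*himself* is a reflexive; Principle A requires it to be bound within its binding domain — the clause headed by 'expected'.
— Hassan: subject of the clause headed by 'expected'; c-commands the reflexive within its binding domain — allowed (Principle A).

Yes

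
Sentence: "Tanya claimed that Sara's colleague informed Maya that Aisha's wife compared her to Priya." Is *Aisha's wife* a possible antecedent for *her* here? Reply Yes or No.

*her* is a pronoun; Principle B requires it to be free in its binding domain — the clause headed by 'compared'.
— Aisha's wife: subject of the clause headed by 'compared'; c-commands the pronoun within its binding domain — blocked (Principle B).

No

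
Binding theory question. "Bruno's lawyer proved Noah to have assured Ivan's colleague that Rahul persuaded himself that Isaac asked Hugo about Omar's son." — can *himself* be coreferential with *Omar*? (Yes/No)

No

*himself* is a reflexive; Principle A requires it to be bound within its binding domain — the clause headed by 'persuaded'.
— Omar: possessor inside the second object DP of the clause headed by 'asked'; does not c-command the reflexive — cannot bind it (Principle A).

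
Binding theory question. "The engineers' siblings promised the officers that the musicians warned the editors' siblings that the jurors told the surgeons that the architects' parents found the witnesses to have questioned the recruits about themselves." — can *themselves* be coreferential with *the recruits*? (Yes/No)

*themselves* is a reflexive; Principle A requires it to be bound within its binding domain — the clause headed by 'questioned'.
— the recruits: object of the clause headed by 'questioned'; c-commands the reflexive within its binding domain — allowed (Principle A).

Yes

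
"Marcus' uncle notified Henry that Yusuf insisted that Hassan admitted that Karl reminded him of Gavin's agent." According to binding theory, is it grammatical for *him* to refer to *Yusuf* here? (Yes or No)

*Yusuf* is an R-expression; Principle C requires it to be free (not bound by any c-commanding expression).
— him: object of the clause headed by 'reminded'; the pronoun does not c-command the R-expression — coreference allowed.

Yes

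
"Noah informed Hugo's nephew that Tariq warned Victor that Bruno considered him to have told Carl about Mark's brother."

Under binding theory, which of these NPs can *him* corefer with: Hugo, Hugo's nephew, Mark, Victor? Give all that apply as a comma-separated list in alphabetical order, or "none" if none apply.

Hugo, Hugo's nephew, Victor

*him* is a pronoun; Principle B requires it to be free in its binding domain — the clause headed by 'considered'.
— Hugo: possessor inside the object DP of the matrix clause; does not c-command the pronoun — Principle B does not apply; allowed.
— Hugo's nephew: object of the matrix clause; c-commands the pronoun but lies outside its binding domain — allowed.
— Mark: possessor inside the second object DP of the clause headed by 'told'; is c-commanded by the pronoun; coreference would bind this R-expression — blocked (Principle C).
— Victor: object of the clause headed by 'warned'; c-commands the pronoun but lies outside its binding domain — allowed.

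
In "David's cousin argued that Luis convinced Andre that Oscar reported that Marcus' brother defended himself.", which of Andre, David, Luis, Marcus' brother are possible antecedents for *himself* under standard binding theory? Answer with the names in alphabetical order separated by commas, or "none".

*himself* is a reflexive; Principle A requires it to be bound within its binding domain — the clause headed by 'defended'.
— Andre: object of the clause headed by 'convinced'; c-commands the reflexive but lies outside its binding domain — cannot bind it (Principle A).
— David: possessor inside the subject DP of the matrix clause; does not c-command the reflexive — cannot bind it (Principle A).
— Luis: subject of the clause headed by 'convinced'; c-commands the reflexive but lies outside its binding domain — cannot bind it (Principle A).
— Marcus' brother: subject of the clause headed by 'defended'; c-commands the reflexive within its binding domain — allowed (Principle A).

Marcus' brother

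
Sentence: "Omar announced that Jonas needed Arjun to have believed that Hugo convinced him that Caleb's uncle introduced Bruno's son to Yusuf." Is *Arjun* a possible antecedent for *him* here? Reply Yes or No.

*him* is a pronoun; Principle B requires it to be free in its binding domain — the clause headed by 'convinced'.
— Arjun: subject of the clause headed by 'believed'; c-commands the pronoun but lies outside its binding domain — allowed.

Yes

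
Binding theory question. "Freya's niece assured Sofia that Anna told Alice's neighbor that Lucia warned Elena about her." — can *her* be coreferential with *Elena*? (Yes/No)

No

*her* is a pronoun; Principle B requires it to be free in its binding domain — the clause headed by 'warned'.
— Elena: object of the clause headed by 'warned'; c-commands the pronoun within its binding domain — blocked (Principle B).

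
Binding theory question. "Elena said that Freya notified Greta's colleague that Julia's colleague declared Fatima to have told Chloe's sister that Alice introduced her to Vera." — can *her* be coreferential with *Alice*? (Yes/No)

No

*her* is a pronoun; Principle B requires it to be free in its binding domain — the clause headed by 'introduced'.
— Alice: subject of the clause headed by 'introduced'; c-commands the pronoun within its binding domain — blocked (Principle B).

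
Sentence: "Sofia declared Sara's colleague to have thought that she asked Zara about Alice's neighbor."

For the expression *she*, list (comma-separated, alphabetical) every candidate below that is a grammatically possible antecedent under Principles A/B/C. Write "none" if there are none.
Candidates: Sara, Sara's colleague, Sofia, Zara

*she* is a pronoun; Principle B requires it to be free in its binding domain — the clause headed by 'asked'.
— Sara: possessor inside the subject DP of the clause headed by 'thought'; does not c-command the pronoun — Principle B does not apply; allowed.
— Sara's colleague: subject of the clause headed by 'thought'; c-commands the pronoun but lies outside its binding domain — allowed.
— Sofia: subject of the matrix clause; c-commands the pronoun but lies outside its binding domain — allowed.
— Zara: object of the clause headed by 'asked'; is c-commanded by the pronoun; coreference would bind this R-expression — blocked (Principle C).

Sara, Sara's colleague, Sofia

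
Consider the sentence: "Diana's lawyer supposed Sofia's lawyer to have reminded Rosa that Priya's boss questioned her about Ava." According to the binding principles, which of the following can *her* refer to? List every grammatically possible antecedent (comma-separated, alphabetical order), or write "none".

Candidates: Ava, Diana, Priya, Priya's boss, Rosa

*her* is a pronoun; Principle B requires it to be free in its binding domain — the clause headed by 'questioned'.
— Ava: second object of the clause headed by 'questioned'; is c-commanded by the pronoun; coreference would bind this R-expression — blocked (Principle C).
— Diana: possessor inside the subject DP of the matrix clause; does not c-command the pronoun — Principle B does not apply; allowed.
— Priya: possessor inside the subject DP of the clause headed by 'questioned'; does not c-command the pronoun — Principle B does not apply; allowed.
— Priya's boss: subject of the clause headed by 'questioned'; c-commands the pronoun within its binding domain — blocked (Principle B).
— Rosa: object of the clause headed by 'reminded'; c-commands the pronoun but lies outside its binding domain — allowed.

Diana, Priya, Rosa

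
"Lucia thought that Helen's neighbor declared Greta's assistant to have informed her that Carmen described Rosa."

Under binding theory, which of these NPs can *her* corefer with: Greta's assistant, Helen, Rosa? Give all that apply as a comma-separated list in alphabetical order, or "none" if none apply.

*her* is a pronoun; Principle B requires it to be free in its binding domain — the clause headed by 'informed'.
— Greta's assistant: subject of the clause headed by 'informed'; c-commands the pronoun within its binding domain — blocked (Principle B).
— Helen: possessor inside the subject DP of the clause headed by 'declared'; does not c-command the pronoun — Principle B does not apply; allowed.
— Rosa: object of the clause headed by 'described'; is c-commanded by the pronoun; coreference would bind this R-expression — blocked (Principle C).

Helen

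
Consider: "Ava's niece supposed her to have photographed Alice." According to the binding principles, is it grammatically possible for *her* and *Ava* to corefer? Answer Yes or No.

*her* is a pronoun; Principle B requires it to be free in its binding domain — the matrix clause.
— Ava: possessor inside the subject DP of the matrix clause; does not c-command the pronoun — Principle B does not apply; allowed.

Yes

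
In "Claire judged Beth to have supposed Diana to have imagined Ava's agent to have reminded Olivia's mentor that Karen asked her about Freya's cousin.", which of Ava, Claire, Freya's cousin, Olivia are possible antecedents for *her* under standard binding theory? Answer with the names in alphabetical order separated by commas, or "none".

*her* is a pronoun; Principle B requires it to be free in its binding domain — the clause headed by 'asked'.
— Ava: possessor inside the subject DP of the clause headed by 'reminded'; does not c-command the pronoun — Principle B does not apply; allowed.
— Claire: subject of the matrix clause; c-commands the pronoun but lies outside its binding domain — allowed.
— Freya's cousin: second object of the clause headed by 'asked'; is c-commanded by the pronoun; coreference would bind this R-expression — blocked (Principle C).
— Olivia: possessor inside the object DP of the clause headed by 'reminded'; does not c-command the pronoun — Principle B does not apply; allowed.

Ava, Claire, Olivia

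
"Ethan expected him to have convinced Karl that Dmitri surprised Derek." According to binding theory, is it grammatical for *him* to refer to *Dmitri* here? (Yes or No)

No

*Dmitri* is an R-expression; Principle C requires it to be free (not bound by any c-commanding expression).
— him: subject of the clause headed by 'convinced'; the pronoun c-commands the R-expression — coreference blocked (Principle C).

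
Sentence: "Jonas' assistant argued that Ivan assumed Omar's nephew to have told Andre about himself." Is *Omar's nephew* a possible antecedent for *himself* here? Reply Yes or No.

Yes

*himself* is a reflexive; Principle A requires it to be bound within its binding domain — the clause headed by 'told'.
— Omar's nephew: subject of the clause headed by 'told'; c-commands the reflexive within its binding domain — allowed (Principle A).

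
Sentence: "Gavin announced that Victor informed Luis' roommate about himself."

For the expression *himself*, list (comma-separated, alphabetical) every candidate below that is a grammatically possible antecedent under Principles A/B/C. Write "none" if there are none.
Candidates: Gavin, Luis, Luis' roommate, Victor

Luis' roommate, Victor

*himself* is a reflexive; Principle A requires it to be bound within its binding domain — the clause headed by 'informed'.
— Gavin: subject of the matrix clause; c-commands the reflexive but lies outside its binding domain — cannot bind it (Principle A).
— Luis: possessor inside the object DP of the clause headed by 'informed'; does not c-command the reflexive — cannot bind it (Principle A).
— Luis' roommate: object of the clause headed by 'informed'; c-commands the reflexive within its binding domain — allowed (Principle A).
— Victor: subject of the clause headed by 'informed'; c-commands the reflexive within its binding domain — allowed (Principle A).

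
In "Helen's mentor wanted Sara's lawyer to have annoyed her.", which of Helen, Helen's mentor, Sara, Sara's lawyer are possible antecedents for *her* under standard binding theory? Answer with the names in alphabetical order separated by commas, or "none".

Helen, Helen's mentor, Sara

*her* is a pronoun; Principle B requires it to be free in its binding domain — the clause headed by 'annoyed'.
— Helen: possessor inside the subject DP of the matrix clause; does not c-command the pronoun — Principle B does not apply; allowed.
— Helen's mentor: subject of the matrix clause; c-commands the pronoun but lies outside its binding domain — allowed.
— Sara: possessor inside the subject DP of the clause headed by 'annoyed'; does not c-command the pronoun — Principle B does not apply; allowed.
— Sara's lawyer: subject of the clause headed by 'annoyed'; c-commands the pronoun within its binding domain — blocked (Principle B).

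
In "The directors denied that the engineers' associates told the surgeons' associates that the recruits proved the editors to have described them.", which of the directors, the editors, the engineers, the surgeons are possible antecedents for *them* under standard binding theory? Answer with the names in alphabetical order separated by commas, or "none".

the directors, the engineers, the surgeons

*them* is a pronoun; Principle B requires it to be free in its binding domain — the clause headed by 'described'.
— the directors: subject of the matrix clause; c-commands the pronoun but lies outside its binding domain — allowed.
— the editors: subject of the clause headed by 'described'; c-commands the pronoun within its binding domain — blocked (Principle B).
— the engineers: possessor inside the subject DP of the clause headed by 'told'; does not c-command the pronoun — Principle B does not apply; allowed.
— the surgeons: possessor inside the object DP of the clause headed by 'told'; does not c-command the pronoun — Principle B does not apply; allowed.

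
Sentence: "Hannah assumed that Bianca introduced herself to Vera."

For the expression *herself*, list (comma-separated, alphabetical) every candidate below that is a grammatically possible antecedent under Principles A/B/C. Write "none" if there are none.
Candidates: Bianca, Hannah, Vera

Bianca

*herself* is a reflexive; Principle A requires it to be bound within its binding domain — the clause headed by 'introduced'.
— Bianca: subject of the clause headed by 'introduced'; c-commands the reflexive within its binding domain — allowed (Principle A).
— Hannah: subject of the matrix clause; c-commands the reflexive but lies outside its binding domain — cannot bind it (Principle A).
— Vera: second object of the clause headed by 'introduced'; does not c-command the reflexive — cannot bind it (Principle A).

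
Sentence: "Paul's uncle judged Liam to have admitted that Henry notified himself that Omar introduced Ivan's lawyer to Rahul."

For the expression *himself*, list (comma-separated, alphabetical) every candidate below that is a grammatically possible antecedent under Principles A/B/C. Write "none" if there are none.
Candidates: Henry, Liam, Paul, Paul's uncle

Henry

*himself* is a reflexive; Principle A requires it to be bound within its binding domain — the clause headed by 'notified'.
— Henry: subject of the clause headed by 'notified'; c-commands the reflexive within its binding domain — allowed (Principle A).
— Liam: subject of the clause headed by 'admitted'; c-commands the reflexive but lies outside its binding domain — cannot bind it (Principle A).
— Paul: possessor inside the subject DP of the matrix clause; does not c-command the reflexive — cannot bind it (Principle A).
— Paul's uncle: subject of the matrix clause; c-commands the reflexive but lies outside its binding domain — cannot bind it (Principle A).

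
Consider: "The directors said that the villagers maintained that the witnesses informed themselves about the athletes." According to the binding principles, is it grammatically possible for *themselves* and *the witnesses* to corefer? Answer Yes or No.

*themselves* is a reflexive; Principle A requires it to be bound within its binding domain — the clause headed by 'informed'.
— the witnesses: subject of the clause headed by 'informed'; c-commands the reflexive within its binding domain — allowed (Principle A).

Yes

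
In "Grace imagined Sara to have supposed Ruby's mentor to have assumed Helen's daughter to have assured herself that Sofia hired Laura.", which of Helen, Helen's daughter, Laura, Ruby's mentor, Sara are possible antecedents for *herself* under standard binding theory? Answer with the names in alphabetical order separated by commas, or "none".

Helen's daughter

*herself* is a reflexive; Principle A requires it to be bound within its binding domain — the clause headed by 'assured'.
— Helen: possessor inside the subject DP of the clause headed by 'assured'; does not c-command the reflexive — cannot bind it (Principle A).
— Helen's daughter: subject of the clause headed by 'assured'; c-commands the reflexive within its binding domain — allowed (Principle A).
— Laura: object of the clause headed by 'hired'; does not c-command the reflexive — cannot bind it (Principle A).
— Ruby's mentor: subject of the clause headed by 'assumed'; c-commands the reflexive but lies outside its binding domain — cannot bind it (Principle A).
— Sara: subject of the clause headed by 'supposed'; c-commands the reflexive but lies outside its binding domain — cannot bind it (Principle A).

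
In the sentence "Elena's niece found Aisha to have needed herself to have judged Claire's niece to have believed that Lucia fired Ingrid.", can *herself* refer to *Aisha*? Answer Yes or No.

*herself* is a reflexive; Principle A requires it to be bound within its binding domain — the clause headed by 'needed'.
— Aisha: subject of the clause headed by 'needed'; c-commands the reflexive within its binding domain — allowed (Principle A).

Yes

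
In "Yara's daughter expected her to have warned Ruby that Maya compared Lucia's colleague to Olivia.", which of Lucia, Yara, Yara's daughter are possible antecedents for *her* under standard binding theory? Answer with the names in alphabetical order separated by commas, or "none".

*her* is a pronoun; Principle B requires it to be free in its binding domain — the matrix clause.
— Lucia: possessor inside the object DP of the clause headed by 'compared'; is c-commanded by the pronoun; coreference would bind this R-expression — blocked (Principle C).
— Yara: possessor inside the subject DP of the matrix clause; does not c-command the pronoun — Principle B does not apply; allowed.
— Yara's daughter: subject of the matrix clause; c-commands the pronoun within its binding domain — blocked (Principle B).

Yara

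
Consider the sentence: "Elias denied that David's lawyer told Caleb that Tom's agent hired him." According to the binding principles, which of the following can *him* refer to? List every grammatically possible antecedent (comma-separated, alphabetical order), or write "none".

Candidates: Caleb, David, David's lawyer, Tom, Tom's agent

Caleb, David, David's lawyer, Tom

*him* is a pronoun; Principle B requires it to be free in its binding domain — the clause headed by 'hired'.
— Caleb: object of the clause headed by 'told'; c-commands the pronoun but lies outside its binding domain — allowed.
— David: possessor inside the subject DP of the clause headed by 'told'; does not c-command the pronoun — Principle B does not apply; allowed.
— David's lawyer: subject of the clause headed by 'told'; c-commands the pronoun but lies outside its binding domain — allowed.
— Tom: possessor inside the subject DP of the clause headed by 'hired'; does not c-command the pronoun — Principle B does not apply; allowed.
— Tom's agent: subject of the clause headed by 'hired'; c-commands the pronoun within its binding domain — blocked (Principle B).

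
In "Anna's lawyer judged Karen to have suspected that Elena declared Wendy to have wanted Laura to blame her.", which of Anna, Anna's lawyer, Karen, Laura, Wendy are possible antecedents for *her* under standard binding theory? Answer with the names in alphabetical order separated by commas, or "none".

Anna, Anna's lawyer, Karen, Wendy

*her* is a pronoun; Principle B requires it to be free in its binding domain — the clause headed by 'blame'.
— Anna: possessor inside the subject DP of the matrix clause; does not c-command the pronoun — Principle B does not apply; allowed.
— Anna's lawyer: subject of the matrix clause; c-commands the pronoun but lies outside its binding domain — allowed.
— Karen: subject of the clause headed by 'suspected'; c-commands the pronoun but lies outside its binding domain — allowed.
— Laura: subject of the clause headed by 'blame'; c-commands the pronoun within its binding domain — blocked (Principle B).
— Wendy: subject of the clause headed by 'wanted'; c-commands the pronoun but lies outside its binding domain — allowed.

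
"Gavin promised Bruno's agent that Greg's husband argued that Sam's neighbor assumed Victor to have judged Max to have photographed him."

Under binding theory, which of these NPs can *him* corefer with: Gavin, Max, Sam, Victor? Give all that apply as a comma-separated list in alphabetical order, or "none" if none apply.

*him* is a pronoun; Principle B requires it to be free in its binding domain — the clause headed by 'photographed'.
— Gavin: subject of the matrix clause; c-commands the pronoun but lies outside its binding domain — allowed.
— Max: subject of the clause headed by 'photographed'; c-commands the pronoun within its binding domain — blocked (Principle B).
— Sam: possessor inside the subject DP of the clause headed by 'assumed'; does not c-command the pronoun — Principle B does not apply; allowed.
— Victor: subject of the clause headed by 'judged'; c-commands the pronoun but lies outside its binding domain — allowed.

Gavin, Sam, Victor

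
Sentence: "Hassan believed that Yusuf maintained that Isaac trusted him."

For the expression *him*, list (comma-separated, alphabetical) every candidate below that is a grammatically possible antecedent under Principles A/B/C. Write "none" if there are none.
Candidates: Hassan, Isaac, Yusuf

*him* is a pronoun; Principle B requires it to be free in its binding domain — the clause headed by 'trusted'.
— Hassan: subject of the matrix clause; c-commands the pronoun but lies outside its binding domain — allowed.
— Isaac: subject of the clause headed by 'trusted'; c-commands the pronoun within its binding domain — blocked (Principle B).
— Yusuf: subject of the clause headed by 'maintained'; c-commands the pronoun but lies outside its binding domain — allowed.

Hassan, Yusuf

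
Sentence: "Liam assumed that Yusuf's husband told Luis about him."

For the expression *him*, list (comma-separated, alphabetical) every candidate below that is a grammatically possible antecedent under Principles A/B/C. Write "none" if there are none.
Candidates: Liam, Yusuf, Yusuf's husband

Liam, Yusuf

*him* is a pronoun; Principle B requires it to be free in its binding domain — the clause headed by 'told'.
— Liam: subject of the matrix clause; c-commands the pronoun but lies outside its binding domain — allowed.
— Yusuf: possessor inside the subject DP of the clause headed by 'told'; does not c-command the pronoun — Principle B does not apply; allowed.
— Yusuf's husband: subject of the clause headed by 'told'; c-commands the pronoun within its binding domain — blocked (Principle B).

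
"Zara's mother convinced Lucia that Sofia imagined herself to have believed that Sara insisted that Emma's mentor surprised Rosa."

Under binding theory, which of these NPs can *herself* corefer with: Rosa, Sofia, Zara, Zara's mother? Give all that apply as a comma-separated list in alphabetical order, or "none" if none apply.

Sofia

*herself* is a reflexive; Principle A requires it to be bound within its binding domain — the clause headed by 'imagined'.
— Rosa: object of the clause headed by 'surprised'; does not c-command the reflexive — cannot bind it (Principle A).
— Sofia: subject of the clause headed by 'imagined'; c-commands the reflexive within its binding domain — allowed (Principle A).
— Zara: possessor inside the subject DP of the matrix clause; does not c-command the reflexive — cannot bind it (Principle A).
— Zara's mother: subject of the matrix clause; c-commands the reflexive but lies outside its binding domain — cannot bind it (Principle A).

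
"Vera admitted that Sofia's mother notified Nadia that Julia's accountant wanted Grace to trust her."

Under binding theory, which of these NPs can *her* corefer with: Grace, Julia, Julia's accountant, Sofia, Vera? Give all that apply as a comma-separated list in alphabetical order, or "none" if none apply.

Julia, Julia's accountant, Sofia, Vera

*her* is a pronoun; Principle B requires it to be free in its binding domain — the clause headed by 'trust'.
— Grace: subject of the clause headed by 'trust'; c-commands the pronoun within its binding domain — blocked (Principle B).
— Julia: possessor inside the subject DP of the clause headed by 'wanted'; does not c-command the pronoun — Principle B does not apply; allowed.
— Julia's accountant: subject of the clause headed by 'wanted'; c-commands the pronoun but lies outside its binding domain — allowed.
— Sofia: possessor inside the subject DP of the clause headed by 'notified'; does not c-command the pronoun — Principle B does not apply; allowed.
— Vera: subject of the matrix clause; c-commands the pronoun but lies outside its binding domain — allowed.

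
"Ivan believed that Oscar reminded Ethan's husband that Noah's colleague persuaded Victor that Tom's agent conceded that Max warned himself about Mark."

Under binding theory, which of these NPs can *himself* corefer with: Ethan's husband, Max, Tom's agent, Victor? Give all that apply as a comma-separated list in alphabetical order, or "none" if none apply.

Max

*himself* is a reflexive; Principle A requires it to be bound within its binding domain — the clause headed by 'warned'.
— Ethan's husband: object of the clause headed by 'reminded'; c-commands the reflexive but lies outside its binding domain — cannot bind it (Principle A).
— Max: subject of the clause headed by 'warned'; c-commands the reflexive within its binding domain — allowed (Principle A).
— Tom's agent: subject of the clause headed by 'conceded'; c-commands the reflexive but lies outside its binding domain — cannot bind it (Principle A).
— Victor: object of the clause headed by 'persuaded'; c-commands the reflexive but lies outside its binding domain — cannot bind it (Principle A).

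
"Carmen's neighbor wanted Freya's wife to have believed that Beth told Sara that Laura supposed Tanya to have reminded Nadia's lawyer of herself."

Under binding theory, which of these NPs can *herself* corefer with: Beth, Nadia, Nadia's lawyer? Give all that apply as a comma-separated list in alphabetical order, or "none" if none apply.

*herself* is a reflexive; Principle A requires it to be bound within its binding domain — the clause headed by 'reminded'.
— Beth: subject of the clause headed by 'told'; c-commands the reflexive but lies outside its binding domain — cannot bind it (Principle A).
— Nadia: possessor inside the object DP of the clause headed by 'reminded'; does not c-command the reflexive — cannot bind it (Principle A).
— Nadia's lawyer: object of the clause headed by 'reminded'; c-commands the reflexive within its binding domain — allowed (Principle A).

Nadia's lawyer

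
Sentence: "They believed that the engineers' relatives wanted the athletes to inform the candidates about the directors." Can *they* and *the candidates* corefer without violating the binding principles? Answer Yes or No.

No

*the candidates* is an R-expression; Principle C requires it to be free (not bound by any c-commanding expression).
— they: subject of the matrix clause; the pronoun c-commands the R-expression — coreference blocked (Principle C).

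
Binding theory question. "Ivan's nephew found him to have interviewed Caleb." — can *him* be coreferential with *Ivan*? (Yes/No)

Yes

*him* is a pronoun; Principle B requires it to be free in its binding domain — the matrix clause.
— Ivan: possessor inside the subject DP of the matrix clause; does not c-command the pronoun — Principle B does not apply; allowed.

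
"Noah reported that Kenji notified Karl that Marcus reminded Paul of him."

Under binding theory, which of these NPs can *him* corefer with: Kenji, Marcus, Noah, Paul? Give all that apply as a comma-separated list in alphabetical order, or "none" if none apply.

*him* is a pronoun; Principle B requires it to be free in its binding domain — the clause headed by 'reminded'.
— Kenji: subject of the clause headed by 'notified'; c-commands the pronoun but lies outside its binding domain — allowed.
— Marcus: subject of the clause headed by 'reminded'; c-commands the pronoun within its binding domain — blocked (Principle B).
— Noah: subject of the matrix clause; c-commands the pronoun but lies outside its binding domain — allowed.
— Paul: object of the clause headed by 'reminded'; c-commands the pronoun within its binding domain — blocked (Principle B).

Kenji, Noah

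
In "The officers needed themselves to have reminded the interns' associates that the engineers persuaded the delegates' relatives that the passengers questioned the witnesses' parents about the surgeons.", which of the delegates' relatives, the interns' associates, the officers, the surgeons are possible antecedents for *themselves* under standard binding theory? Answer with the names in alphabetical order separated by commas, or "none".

the officers

*themselves* is a reflexive; Principle A requires it to be bound within its binding domain — the matrix clause.
— the delegates' relatives: object of the clause headed by 'persuaded'; does not c-command the reflexive — cannot bind it (Principle A).
— the interns' associates: object of the clause headed by 'reminded'; does not c-command the reflexive — cannot bind it (Principle A).
— the officers: subject of the matrix clause; c-commands the reflexive within its binding domain — allowed (Principle A).
— the surgeons: second object of the clause headed by 'questioned'; does not c-command the reflexive — cannot bind it (Principle A).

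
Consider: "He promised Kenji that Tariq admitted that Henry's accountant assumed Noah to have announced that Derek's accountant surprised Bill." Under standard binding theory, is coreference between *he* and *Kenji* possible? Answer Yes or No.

*Kenji* is an R-expression; Principle C requires it to be free (not bound by any c-commanding expression).
— he: subject of the matrix clause; the pronoun c-commands the R-expression — coreference blocked (Principle C).

No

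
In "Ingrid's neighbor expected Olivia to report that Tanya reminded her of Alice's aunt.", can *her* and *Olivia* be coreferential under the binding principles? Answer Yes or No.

*Olivia* is an R-expression; Principle C requires it to be free (not bound by any c-commanding expression).
— her: object of the clause headed by 'reminded'; the pronoun does not c-command the R-expression — coreference allowed.

Yes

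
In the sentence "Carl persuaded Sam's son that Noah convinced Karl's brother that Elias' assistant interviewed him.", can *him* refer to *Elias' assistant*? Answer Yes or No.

*him* is a pronoun; Principle B requires it to be free in its binding domain — the clause headed by 'interviewed'.
— Elias' assistant: subject of the clause headed by 'interviewed'; c-commands the pronoun within its binding domain — blocked (Principle B).

No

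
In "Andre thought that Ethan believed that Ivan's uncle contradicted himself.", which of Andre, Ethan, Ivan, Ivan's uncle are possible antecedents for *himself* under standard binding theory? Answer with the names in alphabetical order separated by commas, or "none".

Ivan's uncle

*himself* is a reflexive; Principle A requires it to be bound within its binding domain — the clause headed by 'contradicted'.
— Andre: subject of the matrix clause; c-commands the reflexive but lies outside its binding domain — cannot bind it (Principle A).
— Ethan: subject of the clause headed by 'believed'; c-commands the reflexive but lies outside its binding domain — cannot bind it (Principle A).
— Ivan: possessor inside the subject DP of the clause headed by 'contradicted'; does not c-command the reflexive — cannot bind it (Principle A).
— Ivan's uncle: subject of the clause headed by 'contradicted'; c-commands the reflexive within its binding domain — allowed (Principle A).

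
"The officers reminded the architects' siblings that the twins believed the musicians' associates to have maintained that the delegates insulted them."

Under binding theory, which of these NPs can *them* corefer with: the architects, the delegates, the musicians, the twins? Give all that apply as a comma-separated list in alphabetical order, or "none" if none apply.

*them* is a pronoun; Principle B requires it to be free in its binding domain — the clause headed by 'insulted'.
— the architects: possessor inside the object DP of the matrix clause; does not c-command the pronoun — Principle B does not apply; allowed.
— the delegates: subject of the clause headed by 'insulted'; c-commands the pronoun within its binding domain — blocked (Principle B).
— the musicians: possessor inside the subject DP of the clause headed by 'maintained'; does not c-command the pronoun — Principle B does not apply; allowed.
— the twins: subject of the clause headed by 'believed'; c-commands the pronoun but lies outside its binding domain — allowed.

the architects, the musicians, the twins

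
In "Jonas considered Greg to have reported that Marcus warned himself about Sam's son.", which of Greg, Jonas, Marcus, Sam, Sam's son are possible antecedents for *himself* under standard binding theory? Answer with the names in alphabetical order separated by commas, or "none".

Marcus

*himself* is a reflexive; Principle A requires it to be bound within its binding domain — the clause headed by 'warned'.
— Greg: subject of the clause headed by 'reported'; c-commands the reflexive but lies outside its binding domain — cannot bind it (Principle A).
— Jonas: subject of the matrix clause; c-commands the reflexive but lies outside its binding domain — cannot bind it (Principle A).
— Marcus: subject of the clause headed by 'warned'; c-commands the reflexive within its binding domain — allowed (Principle A).
— Sam: possessor inside the second object DP of the clause headed by 'warned'; does not c-command the reflexive — cannot bind it (Principle A).
— Sam's son: second object of the clause headed by 'warned'; does not c-command the reflexive — cannot bind it (Principle A).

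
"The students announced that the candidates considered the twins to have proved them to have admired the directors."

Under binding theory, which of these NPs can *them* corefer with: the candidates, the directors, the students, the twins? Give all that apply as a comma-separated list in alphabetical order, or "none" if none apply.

*them* is a pronoun; Principle B requires it to be free in its binding domain — the clause headed by 'proved'.
— the candidates: subject of the clause headed by 'considered'; c-commands the pronoun but lies outside its binding domain — allowed.
— the directors: object of the clause headed by 'admired'; is c-commanded by the pronoun; coreference would bind this R-expression — blocked (Principle C).
— the students: subject of the matrix clause; c-commands the pronoun but lies outside its binding domain — allowed.
— the twins: subject of the clause headed by 'proved'; c-commands the pronoun within its binding domain — blocked (Principle B).

the candidates, the students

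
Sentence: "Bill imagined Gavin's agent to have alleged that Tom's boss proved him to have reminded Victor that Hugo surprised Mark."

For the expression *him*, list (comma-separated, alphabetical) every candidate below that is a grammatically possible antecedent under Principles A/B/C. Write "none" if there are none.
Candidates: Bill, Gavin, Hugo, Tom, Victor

*him* is a pronoun; Principle B requires it to be free in its binding domain — the clause headed by 'proved'.
— Bill: subject of the matrix clause; c-commands the pronoun but lies outside its binding domain — allowed.
— Gavin: possessor inside the subject DP of the clause headed by 'alleged'; does not c-command the pronoun — Principle B does not apply; allowed.
— Hugo: subject of the clause headed by 'surprised'; is c-commanded by the pronoun; coreference would bind this R-expression — blocked (Principle C).
— Tom: possessor inside the subject DP of the clause headed by 'proved'; does not c-command the pronoun — Principle B does not apply; allowed.
— Victor: object of the clause headed by 'reminded'; is c-commanded by the pronoun; coreference would bind this R-expression — blocked (Principle C).

Bill, Gavin, Tom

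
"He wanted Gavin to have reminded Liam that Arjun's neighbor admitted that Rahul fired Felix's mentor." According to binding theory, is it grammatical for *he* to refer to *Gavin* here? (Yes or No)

No

*Gavin* is an R-expression; Principle C requires it to be free (not bound by any c-commanding expression).
— he: subject of the matrix clause; the pronoun c-commands the R-expression — coreference blocked (Principle C).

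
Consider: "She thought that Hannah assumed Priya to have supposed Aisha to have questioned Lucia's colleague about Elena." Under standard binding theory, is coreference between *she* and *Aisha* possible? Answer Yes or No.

No

*Aisha* is an R-expression; Principle C requires it to be free (not bound by any c-commanding expression).
— she: subject of the matrix clause; the pronoun c-commands the R-expression — coreference blocked (Principle C).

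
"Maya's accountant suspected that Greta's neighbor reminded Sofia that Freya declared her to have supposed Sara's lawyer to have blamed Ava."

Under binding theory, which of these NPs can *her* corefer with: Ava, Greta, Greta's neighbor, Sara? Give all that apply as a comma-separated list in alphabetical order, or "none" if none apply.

*her* is a pronoun; Principle B requires it to be free in its binding domain — the clause headed by 'declared'.
— Ava: object of the clause headed by 'blamed'; is c-commanded by the pronoun; coreference would bind this R-expression — blocked (Principle C).
— Greta: possessor inside the subject DP of the clause headed by 'reminded'; does not c-command the pronoun — Principle B does not apply; allowed.
— Greta's neighbor: subject of the clause headed by 'reminded'; c-commands the pronoun but lies outside its binding domain — allowed.
— Sara: possessor inside the subject DP of the clause headed by 'blamed'; is c-commanded by the pronoun; coreference would bind this R-expression — blocked (Principle C).

Greta, Greta's neighbor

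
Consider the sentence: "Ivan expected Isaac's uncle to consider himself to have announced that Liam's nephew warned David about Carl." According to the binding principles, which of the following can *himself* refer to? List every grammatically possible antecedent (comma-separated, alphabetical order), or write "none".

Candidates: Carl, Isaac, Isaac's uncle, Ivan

Isaac's uncle

*himself* is a reflexive; Principle A requires it to be bound within its binding domain — the clause headed by 'consider'.
— Carl: second object of the clause headed by 'warned'; does not c-command the reflexive — cannot bind it (Principle A).
— Isaac: possessor inside the subject DP of the clause headed by 'consider'; does not c-command the reflexive — cannot bind it (Principle A).
— Isaac's uncle: subject of the clause headed by 'consider'; c-commands the reflexive within its binding domain — allowed (Principle A).
— Ivan: subject of the matrix clause; c-commands the reflexive but lies outside its binding domain — cannot bind it (Principle A).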